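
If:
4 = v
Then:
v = 4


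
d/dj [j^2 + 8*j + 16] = 2*j + 8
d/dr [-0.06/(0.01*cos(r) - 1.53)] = -0.0006*sin(r)/(0.01*cos(r) - 1.53)^2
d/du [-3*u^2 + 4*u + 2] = 4 - 6*u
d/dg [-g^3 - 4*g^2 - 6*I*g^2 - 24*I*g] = -3*g^2 - 4*g*(2 + 3*I) - 24*I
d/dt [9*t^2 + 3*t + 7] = 18*t + 3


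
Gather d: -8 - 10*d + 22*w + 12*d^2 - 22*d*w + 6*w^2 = 12*d^2 + d*(-22*w - 10) + 6*w^2 + 22*w - 8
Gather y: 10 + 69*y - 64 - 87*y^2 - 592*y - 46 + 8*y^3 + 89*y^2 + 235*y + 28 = 8*y^3 + 2*y^2 - 288*y - 72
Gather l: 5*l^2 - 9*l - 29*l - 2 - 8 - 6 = 5*l^2 - 38*l - 16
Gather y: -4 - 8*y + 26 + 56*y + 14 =48*y + 36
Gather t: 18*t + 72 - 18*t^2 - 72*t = -18*t^2 - 54*t + 72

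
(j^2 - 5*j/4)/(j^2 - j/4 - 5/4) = j/(j + 1)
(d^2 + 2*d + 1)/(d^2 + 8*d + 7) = (d + 1)/(d + 7)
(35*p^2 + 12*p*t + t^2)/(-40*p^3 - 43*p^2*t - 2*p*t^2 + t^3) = (-7*p - t)/(8*p^2 + 7*p*t - t^2)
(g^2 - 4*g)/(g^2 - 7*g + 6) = g*(g - 4)/(g^2 - 7*g + 6)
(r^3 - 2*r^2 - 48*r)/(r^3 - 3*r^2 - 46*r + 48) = r/(r - 1)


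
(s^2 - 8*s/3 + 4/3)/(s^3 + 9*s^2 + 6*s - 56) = (s - 2/3)/(s^2 + 11*s + 28)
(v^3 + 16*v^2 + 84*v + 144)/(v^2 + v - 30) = (v^2 + 10*v + 24)/(v - 5)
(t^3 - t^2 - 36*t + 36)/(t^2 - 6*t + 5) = (t^2 - 36)/(t - 5)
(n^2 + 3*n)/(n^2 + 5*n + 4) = n*(n + 3)/(n^2 + 5*n + 4)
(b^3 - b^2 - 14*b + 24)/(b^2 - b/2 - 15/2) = 2*(b^2 + 2*b - 8)/(2*b + 5)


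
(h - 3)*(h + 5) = h^2 + 2*h - 15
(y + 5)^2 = y^2 + 10*y + 25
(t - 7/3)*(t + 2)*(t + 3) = t^3 + 8*t^2/3 - 17*t/3 - 14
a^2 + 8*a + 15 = (a + 3)*(a + 5)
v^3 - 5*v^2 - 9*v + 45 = (v - 5)*(v - 3)*(v + 3)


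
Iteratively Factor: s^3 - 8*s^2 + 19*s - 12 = (s - 4)*(s^2 - 4*s + 3) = (s - 4)*(s - 1)*(s - 3)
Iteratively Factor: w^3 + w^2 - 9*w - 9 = (w + 1)*(w^2 - 9) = (w - 3)*(w + 1)*(w + 3)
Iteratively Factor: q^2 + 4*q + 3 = (q + 3)*(q + 1)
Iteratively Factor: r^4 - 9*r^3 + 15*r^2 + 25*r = (r - 5)*(r^3 - 4*r^2 - 5*r) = (r - 5)^2*(r^2 + r) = (r - 5)^2*(r + 1)*(r)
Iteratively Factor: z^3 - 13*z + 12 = (z - 3)*(z^2 + 3*z - 4) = (z - 3)*(z + 4)*(z - 1)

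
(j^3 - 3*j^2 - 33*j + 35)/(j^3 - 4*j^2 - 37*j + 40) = (j - 7)/(j - 8)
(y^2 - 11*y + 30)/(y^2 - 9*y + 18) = (y - 5)/(y - 3)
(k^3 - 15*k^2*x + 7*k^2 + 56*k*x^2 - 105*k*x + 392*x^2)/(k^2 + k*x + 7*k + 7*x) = (k^2 - 15*k*x + 56*x^2)/(k + x)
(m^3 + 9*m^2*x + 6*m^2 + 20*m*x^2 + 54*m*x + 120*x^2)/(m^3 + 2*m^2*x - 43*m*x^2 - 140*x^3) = (-m - 6)/(-m + 7*x)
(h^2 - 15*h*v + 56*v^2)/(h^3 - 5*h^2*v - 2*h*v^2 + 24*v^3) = (h^2 - 15*h*v + 56*v^2)/(h^3 - 5*h^2*v - 2*h*v^2 + 24*v^3)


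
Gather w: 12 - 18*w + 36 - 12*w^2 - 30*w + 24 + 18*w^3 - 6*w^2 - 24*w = 18*w^3 - 18*w^2 - 72*w + 72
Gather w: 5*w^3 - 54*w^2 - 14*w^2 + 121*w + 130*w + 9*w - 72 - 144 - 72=5*w^3 - 68*w^2 + 260*w - 288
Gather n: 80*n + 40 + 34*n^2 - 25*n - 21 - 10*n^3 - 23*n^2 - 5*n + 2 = -10*n^3 + 11*n^2 + 50*n + 21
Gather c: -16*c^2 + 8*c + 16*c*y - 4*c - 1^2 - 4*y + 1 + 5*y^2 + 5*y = -16*c^2 + c*(16*y + 4) + 5*y^2 + y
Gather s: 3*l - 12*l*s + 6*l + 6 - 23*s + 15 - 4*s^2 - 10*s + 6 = 9*l - 4*s^2 + s*(-12*l - 33) + 27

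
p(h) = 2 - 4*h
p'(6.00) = -4.00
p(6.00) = -22.00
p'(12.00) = -4.00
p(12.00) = -46.00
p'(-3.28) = -4.00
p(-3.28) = 15.12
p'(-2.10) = -4.00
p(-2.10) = 10.40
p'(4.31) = -4.00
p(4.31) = -15.24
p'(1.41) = -4.00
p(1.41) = -3.64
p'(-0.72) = -4.00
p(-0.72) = 4.88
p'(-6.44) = -4.00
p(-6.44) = 27.76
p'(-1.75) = -4.00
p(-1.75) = 9.00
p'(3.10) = -4.00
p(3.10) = -10.40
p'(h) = -4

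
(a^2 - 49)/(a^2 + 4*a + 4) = (a^2 - 49)/(a^2 + 4*a + 4)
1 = 1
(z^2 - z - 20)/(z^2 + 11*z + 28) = (z - 5)/(z + 7)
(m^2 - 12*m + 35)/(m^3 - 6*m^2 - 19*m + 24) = (m^2 - 12*m + 35)/(m^3 - 6*m^2 - 19*m + 24)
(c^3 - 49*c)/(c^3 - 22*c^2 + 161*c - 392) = c*(c + 7)/(c^2 - 15*c + 56)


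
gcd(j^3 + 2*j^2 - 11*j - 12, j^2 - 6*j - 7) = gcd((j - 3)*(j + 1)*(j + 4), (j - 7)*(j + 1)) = j + 1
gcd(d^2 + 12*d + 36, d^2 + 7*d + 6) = d + 6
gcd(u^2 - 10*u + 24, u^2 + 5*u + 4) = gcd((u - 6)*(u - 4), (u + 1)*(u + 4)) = 1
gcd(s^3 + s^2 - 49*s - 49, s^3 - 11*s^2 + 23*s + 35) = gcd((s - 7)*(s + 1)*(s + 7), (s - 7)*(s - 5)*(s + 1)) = s^2 - 6*s - 7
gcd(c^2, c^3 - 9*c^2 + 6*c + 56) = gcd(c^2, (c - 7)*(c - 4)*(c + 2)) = 1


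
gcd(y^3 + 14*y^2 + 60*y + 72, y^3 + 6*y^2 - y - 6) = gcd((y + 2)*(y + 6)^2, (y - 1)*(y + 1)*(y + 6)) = y + 6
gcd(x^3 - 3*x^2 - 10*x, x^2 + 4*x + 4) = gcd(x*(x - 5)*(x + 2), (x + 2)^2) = x + 2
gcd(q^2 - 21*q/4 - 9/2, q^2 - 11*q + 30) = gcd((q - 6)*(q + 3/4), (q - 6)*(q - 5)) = q - 6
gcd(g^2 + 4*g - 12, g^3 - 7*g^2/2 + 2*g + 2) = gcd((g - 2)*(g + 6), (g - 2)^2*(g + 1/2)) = g - 2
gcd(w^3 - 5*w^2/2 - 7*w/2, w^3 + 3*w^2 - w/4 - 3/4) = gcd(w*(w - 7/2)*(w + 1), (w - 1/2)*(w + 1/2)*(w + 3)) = 1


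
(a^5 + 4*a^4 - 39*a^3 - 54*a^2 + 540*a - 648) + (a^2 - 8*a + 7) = a^5 + 4*a^4 - 39*a^3 - 53*a^2 + 532*a - 641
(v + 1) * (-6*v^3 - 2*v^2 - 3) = -6*v^4 - 8*v^3 - 2*v^2 - 3*v - 3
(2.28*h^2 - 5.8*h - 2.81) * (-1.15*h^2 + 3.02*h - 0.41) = -2.622*h^4 + 13.5556*h^3 - 15.2193*h^2 - 6.1082*h + 1.1521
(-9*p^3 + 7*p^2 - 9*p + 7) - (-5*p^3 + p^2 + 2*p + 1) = -4*p^3 + 6*p^2 - 11*p + 6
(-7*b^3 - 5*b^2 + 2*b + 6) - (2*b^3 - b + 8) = -9*b^3 - 5*b^2 + 3*b - 2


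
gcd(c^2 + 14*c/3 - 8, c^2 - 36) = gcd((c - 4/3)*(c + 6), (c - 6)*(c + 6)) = c + 6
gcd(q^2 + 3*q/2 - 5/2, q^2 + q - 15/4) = q + 5/2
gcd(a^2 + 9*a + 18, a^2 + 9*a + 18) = a^2 + 9*a + 18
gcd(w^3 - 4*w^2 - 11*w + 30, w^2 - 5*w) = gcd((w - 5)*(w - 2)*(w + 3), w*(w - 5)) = w - 5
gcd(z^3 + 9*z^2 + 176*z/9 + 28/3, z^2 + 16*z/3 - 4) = z + 6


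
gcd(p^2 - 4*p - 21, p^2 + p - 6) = p + 3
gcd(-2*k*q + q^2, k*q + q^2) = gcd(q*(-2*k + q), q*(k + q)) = q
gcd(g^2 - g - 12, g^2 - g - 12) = g^2 - g - 12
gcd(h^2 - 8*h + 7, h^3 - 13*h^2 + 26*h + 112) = h - 7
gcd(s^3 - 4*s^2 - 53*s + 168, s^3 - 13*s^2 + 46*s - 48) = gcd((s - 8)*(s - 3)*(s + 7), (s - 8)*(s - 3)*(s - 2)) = s^2 - 11*s + 24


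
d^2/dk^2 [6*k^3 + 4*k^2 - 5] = 36*k + 8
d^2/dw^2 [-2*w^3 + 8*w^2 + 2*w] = 16 - 12*w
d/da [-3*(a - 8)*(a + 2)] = 18 - 6*a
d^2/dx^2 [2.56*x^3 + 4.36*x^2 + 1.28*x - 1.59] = 15.36*x + 8.72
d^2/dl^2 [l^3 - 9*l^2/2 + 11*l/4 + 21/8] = 6*l - 9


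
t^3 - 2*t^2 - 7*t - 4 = (t - 4)*(t + 1)^2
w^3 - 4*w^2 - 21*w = w*(w - 7)*(w + 3)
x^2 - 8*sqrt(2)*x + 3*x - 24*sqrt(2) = (x + 3)*(x - 8*sqrt(2))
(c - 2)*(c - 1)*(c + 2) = c^3 - c^2 - 4*c + 4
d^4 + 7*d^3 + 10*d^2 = d^2*(d + 2)*(d + 5)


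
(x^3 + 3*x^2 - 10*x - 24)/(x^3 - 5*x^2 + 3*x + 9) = (x^2 + 6*x + 8)/(x^2 - 2*x - 3)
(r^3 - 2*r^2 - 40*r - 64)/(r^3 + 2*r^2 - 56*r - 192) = (r + 2)/(r + 6)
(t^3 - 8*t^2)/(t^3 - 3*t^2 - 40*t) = t/(t + 5)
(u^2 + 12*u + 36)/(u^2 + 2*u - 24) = (u + 6)/(u - 4)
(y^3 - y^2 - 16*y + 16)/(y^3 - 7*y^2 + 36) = (y^3 - y^2 - 16*y + 16)/(y^3 - 7*y^2 + 36)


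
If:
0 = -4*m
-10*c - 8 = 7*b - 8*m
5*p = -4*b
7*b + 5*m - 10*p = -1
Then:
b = -1/15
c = -113/150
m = 0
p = 4/75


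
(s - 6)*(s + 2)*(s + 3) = s^3 - s^2 - 24*s - 36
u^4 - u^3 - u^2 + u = u*(u - 1)^2*(u + 1)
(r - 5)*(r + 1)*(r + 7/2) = r^3 - r^2/2 - 19*r - 35/2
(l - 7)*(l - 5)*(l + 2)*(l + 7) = l^4 - 3*l^3 - 59*l^2 + 147*l + 490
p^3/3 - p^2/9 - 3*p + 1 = (p/3 + 1)*(p - 3)*(p - 1/3)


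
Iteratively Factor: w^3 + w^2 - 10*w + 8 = (w - 1)*(w^2 + 2*w - 8) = (w - 2)*(w - 1)*(w + 4)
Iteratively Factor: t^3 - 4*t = (t)*(t^2 - 4) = t*(t - 2)*(t + 2)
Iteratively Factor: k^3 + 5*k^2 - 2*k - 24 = (k + 3)*(k^2 + 2*k - 8) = (k + 3)*(k + 4)*(k - 2)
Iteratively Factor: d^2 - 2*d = (d - 2)*(d)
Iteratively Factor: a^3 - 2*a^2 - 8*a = (a - 4)*(a^2 + 2*a) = a*(a - 4)*(a + 2)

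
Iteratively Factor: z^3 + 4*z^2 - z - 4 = (z + 1)*(z^2 + 3*z - 4) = (z - 1)*(z + 1)*(z + 4)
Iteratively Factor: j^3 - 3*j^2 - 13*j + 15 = (j - 5)*(j^2 + 2*j - 3) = (j - 5)*(j - 1)*(j + 3)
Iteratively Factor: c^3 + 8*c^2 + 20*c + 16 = (c + 2)*(c^2 + 6*c + 8) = (c + 2)*(c + 4)*(c + 2)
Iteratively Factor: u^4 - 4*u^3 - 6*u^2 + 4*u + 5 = (u + 1)*(u^3 - 5*u^2 - u + 5) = (u - 1)*(u + 1)*(u^2 - 4*u - 5) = (u - 1)*(u + 1)^2*(u - 5)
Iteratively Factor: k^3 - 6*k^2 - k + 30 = (k + 2)*(k^2 - 8*k + 15) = (k - 5)*(k + 2)*(k - 3)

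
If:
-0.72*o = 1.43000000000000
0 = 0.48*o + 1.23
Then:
No Solution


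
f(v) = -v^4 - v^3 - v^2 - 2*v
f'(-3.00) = 85.00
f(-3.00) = -57.00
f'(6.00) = -986.00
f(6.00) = -1560.00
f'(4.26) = -374.20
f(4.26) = -433.31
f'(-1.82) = 15.82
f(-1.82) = -4.62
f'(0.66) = -5.78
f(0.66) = -2.23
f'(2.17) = -61.34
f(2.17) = -41.44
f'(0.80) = -7.57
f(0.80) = -3.16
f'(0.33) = -3.13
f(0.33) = -0.82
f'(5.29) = -688.68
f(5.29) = -969.71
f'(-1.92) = 19.09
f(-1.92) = -6.36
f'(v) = -4*v^3 - 3*v^2 - 2*v - 2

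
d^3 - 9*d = d*(d - 3)*(d + 3)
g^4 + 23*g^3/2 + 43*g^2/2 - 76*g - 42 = (g - 2)*(g + 1/2)*(g + 6)*(g + 7)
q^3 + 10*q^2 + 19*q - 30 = (q - 1)*(q + 5)*(q + 6)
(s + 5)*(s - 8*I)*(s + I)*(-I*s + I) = -I*s^4 - 7*s^3 - 4*I*s^3 - 28*s^2 - 3*I*s^2 + 35*s - 32*I*s + 40*I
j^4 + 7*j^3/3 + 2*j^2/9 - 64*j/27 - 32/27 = (j - 1)*(j + 2/3)*(j + 4/3)^2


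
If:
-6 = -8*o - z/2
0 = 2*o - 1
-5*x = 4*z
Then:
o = 1/2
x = -16/5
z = 4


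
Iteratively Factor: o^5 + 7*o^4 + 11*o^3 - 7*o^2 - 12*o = (o)*(o^4 + 7*o^3 + 11*o^2 - 7*o - 12) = o*(o + 4)*(o^3 + 3*o^2 - o - 3) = o*(o - 1)*(o + 4)*(o^2 + 4*o + 3) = o*(o - 1)*(o + 3)*(o + 4)*(o + 1)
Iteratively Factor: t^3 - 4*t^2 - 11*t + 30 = (t + 3)*(t^2 - 7*t + 10) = (t - 5)*(t + 3)*(t - 2)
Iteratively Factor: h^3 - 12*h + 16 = (h + 4)*(h^2 - 4*h + 4) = (h - 2)*(h + 4)*(h - 2)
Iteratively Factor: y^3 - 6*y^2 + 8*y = (y - 2)*(y^2 - 4*y) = (y - 4)*(y - 2)*(y)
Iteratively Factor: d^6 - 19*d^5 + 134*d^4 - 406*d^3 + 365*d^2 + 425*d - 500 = (d + 1)*(d^5 - 20*d^4 + 154*d^3 - 560*d^2 + 925*d - 500) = (d - 5)*(d + 1)*(d^4 - 15*d^3 + 79*d^2 - 165*d + 100) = (d - 5)*(d - 1)*(d + 1)*(d^3 - 14*d^2 + 65*d - 100) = (d - 5)*(d - 4)*(d - 1)*(d + 1)*(d^2 - 10*d + 25) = (d - 5)^2*(d - 4)*(d - 1)*(d + 1)*(d - 5)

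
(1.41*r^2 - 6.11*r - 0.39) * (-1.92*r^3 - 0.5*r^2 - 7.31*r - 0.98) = -2.7072*r^5 + 11.0262*r^4 - 6.5033*r^3 + 43.4773*r^2 + 8.8387*r + 0.3822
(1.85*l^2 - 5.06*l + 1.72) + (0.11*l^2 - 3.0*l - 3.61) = 1.96*l^2 - 8.06*l - 1.89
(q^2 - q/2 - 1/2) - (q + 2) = q^2 - 3*q/2 - 5/2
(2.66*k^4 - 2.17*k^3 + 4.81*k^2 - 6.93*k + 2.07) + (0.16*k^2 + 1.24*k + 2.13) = 2.66*k^4 - 2.17*k^3 + 4.97*k^2 - 5.69*k + 4.2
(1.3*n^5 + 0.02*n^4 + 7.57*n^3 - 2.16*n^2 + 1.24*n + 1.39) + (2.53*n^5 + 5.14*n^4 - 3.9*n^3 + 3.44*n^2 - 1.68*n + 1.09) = 3.83*n^5 + 5.16*n^4 + 3.67*n^3 + 1.28*n^2 - 0.44*n + 2.48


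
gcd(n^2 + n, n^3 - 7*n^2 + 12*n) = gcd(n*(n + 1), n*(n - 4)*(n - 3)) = n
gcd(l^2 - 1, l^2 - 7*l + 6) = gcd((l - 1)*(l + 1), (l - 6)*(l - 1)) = l - 1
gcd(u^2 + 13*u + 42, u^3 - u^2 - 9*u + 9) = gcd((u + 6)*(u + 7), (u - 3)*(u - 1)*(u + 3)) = 1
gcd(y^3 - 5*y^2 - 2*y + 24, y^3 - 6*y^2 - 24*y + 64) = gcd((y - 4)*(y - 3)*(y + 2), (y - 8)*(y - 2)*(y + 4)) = 1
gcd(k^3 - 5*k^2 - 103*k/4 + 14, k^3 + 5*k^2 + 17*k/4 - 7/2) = k^2 + 3*k - 7/4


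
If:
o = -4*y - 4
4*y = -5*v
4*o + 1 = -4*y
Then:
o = 1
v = 1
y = -5/4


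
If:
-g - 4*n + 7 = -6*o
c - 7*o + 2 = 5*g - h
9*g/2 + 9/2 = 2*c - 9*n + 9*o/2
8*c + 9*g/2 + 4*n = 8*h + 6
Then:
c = 216*o/37 + 6219/296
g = 44*o/37 + 358/37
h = 263*o/37 + 7509/296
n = 89*o/74 - 99/148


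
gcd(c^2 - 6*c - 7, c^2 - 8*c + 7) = c - 7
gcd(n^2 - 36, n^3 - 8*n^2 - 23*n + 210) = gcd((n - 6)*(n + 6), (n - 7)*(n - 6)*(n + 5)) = n - 6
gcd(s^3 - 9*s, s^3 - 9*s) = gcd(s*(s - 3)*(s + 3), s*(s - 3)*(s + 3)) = s^3 - 9*s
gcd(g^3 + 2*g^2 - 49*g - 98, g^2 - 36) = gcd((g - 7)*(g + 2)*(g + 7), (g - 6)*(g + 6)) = 1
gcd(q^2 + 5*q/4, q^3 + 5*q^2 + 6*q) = q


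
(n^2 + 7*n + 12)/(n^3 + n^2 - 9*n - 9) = (n + 4)/(n^2 - 2*n - 3)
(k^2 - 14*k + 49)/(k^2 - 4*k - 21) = (k - 7)/(k + 3)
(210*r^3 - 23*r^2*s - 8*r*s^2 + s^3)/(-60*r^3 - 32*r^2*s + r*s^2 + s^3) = (-7*r + s)/(2*r + s)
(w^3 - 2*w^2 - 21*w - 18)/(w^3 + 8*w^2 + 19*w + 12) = (w - 6)/(w + 4)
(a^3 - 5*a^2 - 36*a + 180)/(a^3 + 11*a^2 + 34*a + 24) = (a^2 - 11*a + 30)/(a^2 + 5*a + 4)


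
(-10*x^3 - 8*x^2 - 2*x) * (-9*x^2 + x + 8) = 90*x^5 + 62*x^4 - 70*x^3 - 66*x^2 - 16*x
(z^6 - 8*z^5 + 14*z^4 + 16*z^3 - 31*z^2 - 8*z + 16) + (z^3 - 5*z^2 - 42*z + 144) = z^6 - 8*z^5 + 14*z^4 + 17*z^3 - 36*z^2 - 50*z + 160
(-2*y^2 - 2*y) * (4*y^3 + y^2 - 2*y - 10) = -8*y^5 - 10*y^4 + 2*y^3 + 24*y^2 + 20*y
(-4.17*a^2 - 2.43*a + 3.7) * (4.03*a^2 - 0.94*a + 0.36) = -16.8051*a^4 - 5.8731*a^3 + 15.694*a^2 - 4.3528*a + 1.332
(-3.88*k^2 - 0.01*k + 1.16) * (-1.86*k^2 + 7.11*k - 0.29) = 7.2168*k^4 - 27.5682*k^3 - 1.1035*k^2 + 8.2505*k - 0.3364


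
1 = 1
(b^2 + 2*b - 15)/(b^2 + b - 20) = (b - 3)/(b - 4)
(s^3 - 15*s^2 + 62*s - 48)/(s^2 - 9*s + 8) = s - 6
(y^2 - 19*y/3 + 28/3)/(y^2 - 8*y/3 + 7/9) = 3*(y - 4)/(3*y - 1)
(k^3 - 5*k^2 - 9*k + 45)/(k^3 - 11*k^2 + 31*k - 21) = (k^2 - 2*k - 15)/(k^2 - 8*k + 7)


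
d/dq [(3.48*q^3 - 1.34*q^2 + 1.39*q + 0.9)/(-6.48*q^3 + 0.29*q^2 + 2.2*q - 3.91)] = (-7.674*q^4 + 33.3264*q^3 - 26.6755*q^2 + 9.9568*q - 7.4149)/(41.9904*q^6 - 3.7584*q^5 - 28.4279*q^4 + 51.9496*q^3 + 2.5722*q^2 - 17.204*q + 15.2881)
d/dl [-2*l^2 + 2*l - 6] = 2 - 4*l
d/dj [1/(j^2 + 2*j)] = 2*(-j - 1)/(j^2*(j + 2)^2)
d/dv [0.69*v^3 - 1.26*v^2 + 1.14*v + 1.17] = 2.07*v^2 - 2.52*v + 1.14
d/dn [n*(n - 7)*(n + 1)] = 3*n^2 - 12*n - 7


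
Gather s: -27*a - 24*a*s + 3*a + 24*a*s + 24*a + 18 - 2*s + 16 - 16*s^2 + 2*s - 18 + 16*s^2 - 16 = 0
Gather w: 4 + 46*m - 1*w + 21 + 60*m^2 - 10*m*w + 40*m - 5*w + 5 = 60*m^2 + 86*m + w*(-10*m - 6) + 30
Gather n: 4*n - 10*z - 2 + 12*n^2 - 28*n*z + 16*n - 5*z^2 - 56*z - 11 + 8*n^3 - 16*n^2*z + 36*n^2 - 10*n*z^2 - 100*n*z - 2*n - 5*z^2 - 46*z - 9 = 8*n^3 + n^2*(48 - 16*z) + n*(-10*z^2 - 128*z + 18) - 10*z^2 - 112*z - 22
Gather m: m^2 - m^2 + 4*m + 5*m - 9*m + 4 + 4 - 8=0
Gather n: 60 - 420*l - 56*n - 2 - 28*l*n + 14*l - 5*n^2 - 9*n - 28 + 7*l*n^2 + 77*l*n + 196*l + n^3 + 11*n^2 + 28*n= -210*l + n^3 + n^2*(7*l + 6) + n*(49*l - 37) + 30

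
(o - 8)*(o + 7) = o^2 - o - 56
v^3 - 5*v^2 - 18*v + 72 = (v - 6)*(v - 3)*(v + 4)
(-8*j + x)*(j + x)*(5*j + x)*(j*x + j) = -40*j^4*x - 40*j^4 - 43*j^3*x^2 - 43*j^3*x - 2*j^2*x^3 - 2*j^2*x^2 + j*x^4 + j*x^3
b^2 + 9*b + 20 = (b + 4)*(b + 5)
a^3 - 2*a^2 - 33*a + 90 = (a - 5)*(a - 3)*(a + 6)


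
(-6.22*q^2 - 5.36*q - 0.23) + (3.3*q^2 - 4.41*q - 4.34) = -2.92*q^2 - 9.77*q - 4.57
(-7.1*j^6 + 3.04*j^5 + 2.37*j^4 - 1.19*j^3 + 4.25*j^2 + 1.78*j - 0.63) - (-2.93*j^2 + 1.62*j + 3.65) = -7.1*j^6 + 3.04*j^5 + 2.37*j^4 - 1.19*j^3 + 7.18*j^2 + 0.16*j - 4.28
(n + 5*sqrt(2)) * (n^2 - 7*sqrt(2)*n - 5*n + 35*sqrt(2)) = n^3 - 5*n^2 - 2*sqrt(2)*n^2 - 70*n + 10*sqrt(2)*n + 350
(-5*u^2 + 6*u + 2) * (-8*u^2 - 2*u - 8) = 40*u^4 - 38*u^3 + 12*u^2 - 52*u - 16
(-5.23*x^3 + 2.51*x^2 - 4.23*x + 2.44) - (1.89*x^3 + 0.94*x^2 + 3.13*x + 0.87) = -7.12*x^3 + 1.57*x^2 - 7.36*x + 1.57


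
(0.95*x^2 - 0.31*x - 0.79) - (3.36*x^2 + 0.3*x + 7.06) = -2.41*x^2 - 0.61*x - 7.85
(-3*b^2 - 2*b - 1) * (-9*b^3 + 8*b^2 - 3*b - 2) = 27*b^5 - 6*b^4 + 2*b^3 + 4*b^2 + 7*b + 2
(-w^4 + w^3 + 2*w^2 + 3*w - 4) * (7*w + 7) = -7*w^5 + 21*w^3 + 35*w^2 - 7*w - 28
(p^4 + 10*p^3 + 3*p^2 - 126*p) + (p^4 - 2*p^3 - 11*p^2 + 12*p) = 2*p^4 + 8*p^3 - 8*p^2 - 114*p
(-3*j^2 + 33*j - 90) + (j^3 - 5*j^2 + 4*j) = j^3 - 8*j^2 + 37*j - 90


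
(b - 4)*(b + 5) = b^2 + b - 20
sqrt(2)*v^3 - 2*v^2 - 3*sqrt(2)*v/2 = v*(v - 3*sqrt(2)/2)*(sqrt(2)*v + 1)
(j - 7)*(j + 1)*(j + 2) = j^3 - 4*j^2 - 19*j - 14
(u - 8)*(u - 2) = u^2 - 10*u + 16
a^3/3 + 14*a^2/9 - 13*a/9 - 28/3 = (a/3 + 1)*(a - 7/3)*(a + 4)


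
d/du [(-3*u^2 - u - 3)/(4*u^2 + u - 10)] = (u^2 + 84*u + 13)/(16*u^4 + 8*u^3 - 79*u^2 - 20*u + 100)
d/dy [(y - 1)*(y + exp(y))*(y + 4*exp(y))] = (y - 1)*(y + exp(y))*(4*exp(y) + 1) + (y - 1)*(y + 4*exp(y))*(exp(y) + 1) + (y + exp(y))*(y + 4*exp(y))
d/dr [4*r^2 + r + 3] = 8*r + 1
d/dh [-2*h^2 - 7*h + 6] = -4*h - 7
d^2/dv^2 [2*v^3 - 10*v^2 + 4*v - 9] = 12*v - 20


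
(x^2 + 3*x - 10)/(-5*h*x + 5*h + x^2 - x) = (-x^2 - 3*x + 10)/(5*h*x - 5*h - x^2 + x)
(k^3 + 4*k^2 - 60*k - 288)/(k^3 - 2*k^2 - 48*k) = (k + 6)/k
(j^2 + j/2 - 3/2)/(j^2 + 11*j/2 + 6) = (j - 1)/(j + 4)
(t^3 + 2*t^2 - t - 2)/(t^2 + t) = t + 1 - 2/t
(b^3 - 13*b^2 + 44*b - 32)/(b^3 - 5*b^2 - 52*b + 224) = (b - 1)/(b + 7)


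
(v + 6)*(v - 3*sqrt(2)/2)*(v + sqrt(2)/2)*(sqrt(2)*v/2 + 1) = sqrt(2)*v^4/2 + 3*sqrt(2)*v^3 - 7*sqrt(2)*v^2/4 - 21*sqrt(2)*v/2 - 3*v/2 - 9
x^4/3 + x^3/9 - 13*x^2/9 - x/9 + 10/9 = (x/3 + 1/3)*(x - 5/3)*(x - 1)*(x + 2)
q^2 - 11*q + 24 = (q - 8)*(q - 3)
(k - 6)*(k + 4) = k^2 - 2*k - 24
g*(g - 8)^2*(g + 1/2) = g^4 - 31*g^3/2 + 56*g^2 + 32*g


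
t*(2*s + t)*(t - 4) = 2*s*t^2 - 8*s*t + t^3 - 4*t^2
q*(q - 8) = q^2 - 8*q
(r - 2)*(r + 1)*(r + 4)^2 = r^4 + 7*r^3 + 6*r^2 - 32*r - 32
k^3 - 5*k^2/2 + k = k*(k - 2)*(k - 1/2)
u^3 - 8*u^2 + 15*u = u*(u - 5)*(u - 3)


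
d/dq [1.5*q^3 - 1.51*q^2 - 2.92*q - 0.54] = 4.5*q^2 - 3.02*q - 2.92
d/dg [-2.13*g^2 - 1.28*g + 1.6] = -4.26*g - 1.28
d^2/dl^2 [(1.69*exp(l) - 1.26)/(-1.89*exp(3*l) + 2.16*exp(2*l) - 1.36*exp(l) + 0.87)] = (-24.147396*exp(6*l) + 61.205382*exp(5*l) - 47.091024*exp(4*l) - 11.097783*exp(3*l) + 26.597322*exp(2*l) - 9.14028*exp(l) + 0.211671)*exp(l)/(6.751269*exp(9*l) - 23.147208*exp(8*l) + 41.02812*exp(7*l) - 52.713261*exp(6*l) + 50.833008*exp(5*l) - 37.580112*exp(4*l) + 22.141351*exp(3*l) - 9.732168*exp(2*l) + 3.088152*exp(l) - 0.658503)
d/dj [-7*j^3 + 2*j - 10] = 2 - 21*j^2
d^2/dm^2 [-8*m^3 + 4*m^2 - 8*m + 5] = 8 - 48*m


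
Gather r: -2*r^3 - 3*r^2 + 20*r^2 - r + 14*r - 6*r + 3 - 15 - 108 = -2*r^3 + 17*r^2 + 7*r - 120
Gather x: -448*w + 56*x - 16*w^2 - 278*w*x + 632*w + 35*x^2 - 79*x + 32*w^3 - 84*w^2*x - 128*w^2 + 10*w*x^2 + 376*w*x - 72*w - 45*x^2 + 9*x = 32*w^3 - 144*w^2 + 112*w + x^2*(10*w - 10) + x*(-84*w^2 + 98*w - 14)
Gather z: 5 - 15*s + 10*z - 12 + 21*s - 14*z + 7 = 6*s - 4*z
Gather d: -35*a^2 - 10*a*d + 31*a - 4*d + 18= -35*a^2 + 31*a + d*(-10*a - 4) + 18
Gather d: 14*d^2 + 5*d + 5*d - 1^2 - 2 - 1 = 14*d^2 + 10*d - 4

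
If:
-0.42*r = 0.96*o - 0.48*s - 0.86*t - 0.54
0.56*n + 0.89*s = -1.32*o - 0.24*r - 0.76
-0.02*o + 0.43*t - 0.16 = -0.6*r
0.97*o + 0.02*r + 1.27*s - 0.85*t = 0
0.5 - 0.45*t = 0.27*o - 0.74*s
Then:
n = -2.38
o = 0.61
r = 0.10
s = -0.29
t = 0.26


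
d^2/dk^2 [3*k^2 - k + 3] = 6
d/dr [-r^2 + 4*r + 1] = 4 - 2*r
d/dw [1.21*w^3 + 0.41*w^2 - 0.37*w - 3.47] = 3.63*w^2 + 0.82*w - 0.37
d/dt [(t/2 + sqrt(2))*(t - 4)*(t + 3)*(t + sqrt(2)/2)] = 2*t^3 - 3*t^2/2 + 15*sqrt(2)*t^2/4 - 10*t - 5*sqrt(2)*t/2 - 15*sqrt(2) - 1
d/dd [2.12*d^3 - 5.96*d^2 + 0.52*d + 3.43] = 6.36*d^2 - 11.92*d + 0.52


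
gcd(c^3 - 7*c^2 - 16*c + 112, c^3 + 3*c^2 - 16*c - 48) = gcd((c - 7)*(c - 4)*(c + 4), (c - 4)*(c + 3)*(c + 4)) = c^2 - 16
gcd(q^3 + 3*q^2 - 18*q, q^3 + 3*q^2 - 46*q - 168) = q + 6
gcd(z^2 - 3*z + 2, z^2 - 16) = 1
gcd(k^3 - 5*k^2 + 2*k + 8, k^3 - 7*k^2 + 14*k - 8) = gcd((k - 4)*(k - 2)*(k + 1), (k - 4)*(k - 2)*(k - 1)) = k^2 - 6*k + 8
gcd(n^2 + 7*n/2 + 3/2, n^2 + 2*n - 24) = 1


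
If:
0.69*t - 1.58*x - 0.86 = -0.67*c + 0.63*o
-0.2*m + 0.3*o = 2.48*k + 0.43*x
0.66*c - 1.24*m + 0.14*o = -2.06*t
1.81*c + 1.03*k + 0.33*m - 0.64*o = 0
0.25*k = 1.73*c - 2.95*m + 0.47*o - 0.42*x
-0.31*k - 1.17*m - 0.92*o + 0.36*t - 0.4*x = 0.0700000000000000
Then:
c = -0.04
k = 0.10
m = 0.06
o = 0.08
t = 0.04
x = -0.57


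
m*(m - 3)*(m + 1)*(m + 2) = m^4 - 7*m^2 - 6*m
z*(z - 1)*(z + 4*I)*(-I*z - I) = -I*z^4 + 4*z^3 + I*z^2 - 4*z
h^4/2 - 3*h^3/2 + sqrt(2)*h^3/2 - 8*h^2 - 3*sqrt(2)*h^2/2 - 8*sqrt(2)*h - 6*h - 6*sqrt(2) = (h/2 + sqrt(2)/2)*(h - 6)*(h + 1)*(h + 2)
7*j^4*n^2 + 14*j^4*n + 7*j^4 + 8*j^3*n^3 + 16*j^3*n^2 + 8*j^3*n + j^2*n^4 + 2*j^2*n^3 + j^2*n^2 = (j + n)*(7*j + n)*(j*n + j)^2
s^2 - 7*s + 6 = (s - 6)*(s - 1)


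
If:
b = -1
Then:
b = -1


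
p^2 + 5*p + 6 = (p + 2)*(p + 3)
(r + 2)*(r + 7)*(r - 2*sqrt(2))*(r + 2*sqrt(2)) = r^4 + 9*r^3 + 6*r^2 - 72*r - 112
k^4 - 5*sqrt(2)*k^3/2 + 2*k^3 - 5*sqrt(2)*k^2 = k^2*(k + 2)*(k - 5*sqrt(2)/2)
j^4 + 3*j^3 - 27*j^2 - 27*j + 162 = (j - 3)^2*(j + 3)*(j + 6)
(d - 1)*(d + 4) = d^2 + 3*d - 4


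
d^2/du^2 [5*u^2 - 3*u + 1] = 10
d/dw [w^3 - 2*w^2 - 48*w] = 3*w^2 - 4*w - 48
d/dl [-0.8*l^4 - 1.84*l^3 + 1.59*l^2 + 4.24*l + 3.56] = -3.2*l^3 - 5.52*l^2 + 3.18*l + 4.24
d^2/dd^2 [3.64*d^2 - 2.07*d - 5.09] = 7.28000000000000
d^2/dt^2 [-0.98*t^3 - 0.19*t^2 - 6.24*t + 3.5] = -5.88*t - 0.38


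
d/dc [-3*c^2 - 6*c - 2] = -6*c - 6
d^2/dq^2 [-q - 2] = 0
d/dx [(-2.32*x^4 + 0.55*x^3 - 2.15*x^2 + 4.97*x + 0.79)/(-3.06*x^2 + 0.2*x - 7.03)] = (14.1984*x^5 - 3.075*x^4 + 65.4584*x^3 + 3.1787*x^2 + 35.0638*x - 35.0971)/(9.3636*x^4 - 1.224*x^3 + 43.0636*x^2 - 2.812*x + 49.4209)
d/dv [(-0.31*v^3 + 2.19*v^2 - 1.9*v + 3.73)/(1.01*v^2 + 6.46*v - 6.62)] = (-0.3131*v^4 - 4.0052*v^3 + 22.223*v^2 - 36.5302*v - 11.5178)/(1.0201*v^4 + 13.0492*v^3 + 28.3592*v^2 - 85.5304*v + 43.8244)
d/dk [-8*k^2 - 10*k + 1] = -16*k - 10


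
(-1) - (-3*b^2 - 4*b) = 3*b^2 + 4*b - 1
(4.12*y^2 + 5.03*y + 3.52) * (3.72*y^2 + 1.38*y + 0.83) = 15.3264*y^4 + 24.3972*y^3 + 23.4554*y^2 + 9.0325*y + 2.9216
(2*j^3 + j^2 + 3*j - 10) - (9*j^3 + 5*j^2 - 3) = -7*j^3 - 4*j^2 + 3*j - 7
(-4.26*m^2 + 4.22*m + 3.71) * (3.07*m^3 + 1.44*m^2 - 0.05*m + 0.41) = -13.0782*m^5 + 6.821*m^4 + 17.6795*m^3 + 3.3848*m^2 + 1.5447*m + 1.5211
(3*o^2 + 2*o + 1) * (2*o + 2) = 6*o^3 + 10*o^2 + 6*o + 2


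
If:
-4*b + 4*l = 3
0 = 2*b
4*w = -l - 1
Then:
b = 0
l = 3/4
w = -7/16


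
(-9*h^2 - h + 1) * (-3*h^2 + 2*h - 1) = 27*h^4 - 15*h^3 + 4*h^2 + 3*h - 1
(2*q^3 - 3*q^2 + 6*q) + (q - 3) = 2*q^3 - 3*q^2 + 7*q - 3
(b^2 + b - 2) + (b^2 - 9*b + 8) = 2*b^2 - 8*b + 6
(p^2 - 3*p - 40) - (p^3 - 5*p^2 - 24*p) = -p^3 + 6*p^2 + 21*p - 40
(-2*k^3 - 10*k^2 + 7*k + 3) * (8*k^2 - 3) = -16*k^5 - 80*k^4 + 62*k^3 + 54*k^2 - 21*k - 9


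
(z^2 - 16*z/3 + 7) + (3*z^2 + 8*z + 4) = 4*z^2 + 8*z/3 + 11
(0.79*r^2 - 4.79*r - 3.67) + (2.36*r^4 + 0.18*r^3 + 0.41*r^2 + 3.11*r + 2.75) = 2.36*r^4 + 0.18*r^3 + 1.2*r^2 - 1.68*r - 0.92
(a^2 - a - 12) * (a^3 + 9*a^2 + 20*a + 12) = a^5 + 8*a^4 - a^3 - 116*a^2 - 252*a - 144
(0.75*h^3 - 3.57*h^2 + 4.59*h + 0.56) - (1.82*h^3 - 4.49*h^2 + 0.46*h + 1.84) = -1.07*h^3 + 0.92*h^2 + 4.13*h - 1.28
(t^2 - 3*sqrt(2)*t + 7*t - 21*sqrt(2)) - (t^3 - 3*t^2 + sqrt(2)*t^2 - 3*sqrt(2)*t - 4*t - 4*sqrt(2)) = -t^3 - sqrt(2)*t^2 + 4*t^2 + 11*t - 17*sqrt(2)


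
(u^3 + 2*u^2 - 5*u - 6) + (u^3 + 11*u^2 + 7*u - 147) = 2*u^3 + 13*u^2 + 2*u - 153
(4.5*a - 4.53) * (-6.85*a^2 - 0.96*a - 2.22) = -30.825*a^3 + 26.7105*a^2 - 5.6412*a + 10.0566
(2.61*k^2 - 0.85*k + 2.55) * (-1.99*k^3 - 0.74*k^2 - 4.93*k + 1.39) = -5.1939*k^5 - 0.2399*k^4 - 17.3128*k^3 + 5.9314*k^2 - 13.753*k + 3.5445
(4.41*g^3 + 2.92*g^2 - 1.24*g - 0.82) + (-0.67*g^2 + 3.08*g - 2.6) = 4.41*g^3 + 2.25*g^2 + 1.84*g - 3.42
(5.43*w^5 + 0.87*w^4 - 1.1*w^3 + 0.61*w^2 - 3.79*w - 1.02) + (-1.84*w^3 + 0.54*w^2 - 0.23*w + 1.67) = 5.43*w^5 + 0.87*w^4 - 2.94*w^3 + 1.15*w^2 - 4.02*w + 0.65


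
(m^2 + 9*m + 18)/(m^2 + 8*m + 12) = (m + 3)/(m + 2)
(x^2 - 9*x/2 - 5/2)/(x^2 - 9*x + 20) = (x + 1/2)/(x - 4)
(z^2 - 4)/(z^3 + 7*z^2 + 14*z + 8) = (z - 2)/(z^2 + 5*z + 4)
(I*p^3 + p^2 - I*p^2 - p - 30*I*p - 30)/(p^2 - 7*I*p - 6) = I*(p^2 - p - 30)/(p - 6*I)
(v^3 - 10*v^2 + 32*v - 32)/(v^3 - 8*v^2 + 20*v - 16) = (v - 4)/(v - 2)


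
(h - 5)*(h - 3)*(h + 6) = h^3 - 2*h^2 - 33*h + 90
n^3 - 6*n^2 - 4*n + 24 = (n - 6)*(n - 2)*(n + 2)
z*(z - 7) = z^2 - 7*z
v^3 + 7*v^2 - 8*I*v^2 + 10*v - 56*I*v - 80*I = (v + 2)*(v + 5)*(v - 8*I)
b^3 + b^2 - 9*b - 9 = (b - 3)*(b + 1)*(b + 3)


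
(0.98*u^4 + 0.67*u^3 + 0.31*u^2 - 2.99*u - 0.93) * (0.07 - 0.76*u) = -0.7448*u^5 - 0.4406*u^4 - 0.1887*u^3 + 2.2941*u^2 + 0.4975*u - 0.0651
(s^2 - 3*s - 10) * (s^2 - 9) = s^4 - 3*s^3 - 19*s^2 + 27*s + 90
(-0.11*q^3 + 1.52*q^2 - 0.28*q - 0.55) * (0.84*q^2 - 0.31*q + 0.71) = -0.0924*q^5 + 1.3109*q^4 - 0.7845*q^3 + 0.704*q^2 - 0.0283*q - 0.3905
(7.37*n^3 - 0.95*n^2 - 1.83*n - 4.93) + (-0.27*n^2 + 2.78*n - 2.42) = 7.37*n^3 - 1.22*n^2 + 0.95*n - 7.35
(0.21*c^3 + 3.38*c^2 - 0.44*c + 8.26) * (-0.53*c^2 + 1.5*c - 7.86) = -0.1113*c^5 - 1.4764*c^4 + 3.6526*c^3 - 31.6046*c^2 + 15.8484*c - 64.9236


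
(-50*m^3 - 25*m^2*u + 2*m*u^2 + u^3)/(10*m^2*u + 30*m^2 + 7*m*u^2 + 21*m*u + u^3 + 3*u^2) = (-5*m + u)/(u + 3)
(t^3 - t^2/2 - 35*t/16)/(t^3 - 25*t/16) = (4*t - 7)/(4*t - 5)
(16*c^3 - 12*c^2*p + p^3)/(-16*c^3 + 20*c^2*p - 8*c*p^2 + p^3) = (4*c + p)/(-4*c + p)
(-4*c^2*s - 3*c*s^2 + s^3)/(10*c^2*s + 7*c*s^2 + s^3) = (-4*c^2 - 3*c*s + s^2)/(10*c^2 + 7*c*s + s^2)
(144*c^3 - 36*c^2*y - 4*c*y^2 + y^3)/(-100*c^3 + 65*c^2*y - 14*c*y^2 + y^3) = (-36*c^2 + y^2)/(25*c^2 - 10*c*y + y^2)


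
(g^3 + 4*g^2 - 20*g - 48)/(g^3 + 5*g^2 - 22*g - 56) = (g + 6)/(g + 7)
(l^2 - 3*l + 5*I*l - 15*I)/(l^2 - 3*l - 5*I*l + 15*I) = (l + 5*I)/(l - 5*I)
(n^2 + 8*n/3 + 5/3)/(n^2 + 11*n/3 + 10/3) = (n + 1)/(n + 2)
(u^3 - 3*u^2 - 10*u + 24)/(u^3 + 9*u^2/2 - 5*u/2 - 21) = 2*(u - 4)/(2*u + 7)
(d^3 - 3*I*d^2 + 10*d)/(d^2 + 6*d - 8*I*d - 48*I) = d*(d^2 - 3*I*d + 10)/(d^2 + 6*d - 8*I*d - 48*I)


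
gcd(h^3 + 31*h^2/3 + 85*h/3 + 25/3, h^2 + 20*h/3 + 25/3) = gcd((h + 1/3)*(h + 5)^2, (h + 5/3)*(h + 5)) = h + 5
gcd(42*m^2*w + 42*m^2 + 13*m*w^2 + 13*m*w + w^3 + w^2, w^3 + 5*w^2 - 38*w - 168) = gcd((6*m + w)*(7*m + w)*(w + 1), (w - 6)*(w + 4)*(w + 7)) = 1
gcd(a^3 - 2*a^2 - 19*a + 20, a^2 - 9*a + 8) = a - 1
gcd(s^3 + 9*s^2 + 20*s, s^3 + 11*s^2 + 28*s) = s^2 + 4*s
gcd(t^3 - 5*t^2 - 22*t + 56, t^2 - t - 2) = t - 2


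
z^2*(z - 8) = z^3 - 8*z^2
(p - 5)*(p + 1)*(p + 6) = p^3 + 2*p^2 - 29*p - 30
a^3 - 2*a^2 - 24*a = a*(a - 6)*(a + 4)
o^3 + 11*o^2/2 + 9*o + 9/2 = (o + 1)*(o + 3/2)*(o + 3)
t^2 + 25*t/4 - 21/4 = (t - 3/4)*(t + 7)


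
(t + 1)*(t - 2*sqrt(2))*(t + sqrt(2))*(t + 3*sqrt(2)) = t^4 + t^3 + 2*sqrt(2)*t^3 - 10*t^2 + 2*sqrt(2)*t^2 - 12*sqrt(2)*t - 10*t - 12*sqrt(2)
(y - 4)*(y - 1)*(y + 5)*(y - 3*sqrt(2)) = y^4 - 3*sqrt(2)*y^3 - 21*y^2 + 20*y + 63*sqrt(2)*y - 60*sqrt(2)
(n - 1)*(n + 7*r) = n^2 + 7*n*r - n - 7*r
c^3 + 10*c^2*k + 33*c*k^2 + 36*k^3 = (c + 3*k)^2*(c + 4*k)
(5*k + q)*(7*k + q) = 35*k^2 + 12*k*q + q^2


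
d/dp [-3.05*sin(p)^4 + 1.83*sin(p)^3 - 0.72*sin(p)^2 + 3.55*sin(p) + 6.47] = (-12.2*sin(p)^3 + 5.49*sin(p)^2 - 1.44*sin(p) + 3.55)*cos(p)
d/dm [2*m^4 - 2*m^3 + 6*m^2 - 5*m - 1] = 8*m^3 - 6*m^2 + 12*m - 5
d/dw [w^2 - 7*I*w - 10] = 2*w - 7*I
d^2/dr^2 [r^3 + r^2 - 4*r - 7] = 6*r + 2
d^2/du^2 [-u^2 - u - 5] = -2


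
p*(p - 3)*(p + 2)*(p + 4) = p^4 + 3*p^3 - 10*p^2 - 24*p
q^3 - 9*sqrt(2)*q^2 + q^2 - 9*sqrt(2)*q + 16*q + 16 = (q + 1)*(q - 8*sqrt(2))*(q - sqrt(2))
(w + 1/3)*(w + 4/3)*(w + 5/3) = w^3 + 10*w^2/3 + 29*w/9 + 20/27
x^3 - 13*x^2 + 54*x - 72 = (x - 6)*(x - 4)*(x - 3)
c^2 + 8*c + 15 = (c + 3)*(c + 5)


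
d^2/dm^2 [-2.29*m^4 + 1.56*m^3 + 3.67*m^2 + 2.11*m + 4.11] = -27.48*m^2 + 9.36*m + 7.34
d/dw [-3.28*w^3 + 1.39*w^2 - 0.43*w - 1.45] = -9.84*w^2 + 2.78*w - 0.43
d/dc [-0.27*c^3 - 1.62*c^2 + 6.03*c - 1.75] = -0.81*c^2 - 3.24*c + 6.03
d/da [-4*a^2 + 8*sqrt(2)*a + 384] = -8*a + 8*sqrt(2)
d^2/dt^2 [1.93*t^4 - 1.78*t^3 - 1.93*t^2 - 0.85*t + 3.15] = 23.16*t^2 - 10.68*t - 3.86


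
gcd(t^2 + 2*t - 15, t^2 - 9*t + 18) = t - 3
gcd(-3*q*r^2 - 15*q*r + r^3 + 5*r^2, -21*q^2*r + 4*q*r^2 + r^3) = 3*q*r - r^2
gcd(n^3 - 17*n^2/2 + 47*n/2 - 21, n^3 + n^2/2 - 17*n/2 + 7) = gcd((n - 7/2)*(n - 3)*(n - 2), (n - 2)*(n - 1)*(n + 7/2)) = n - 2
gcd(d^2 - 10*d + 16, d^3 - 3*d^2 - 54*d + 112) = d^2 - 10*d + 16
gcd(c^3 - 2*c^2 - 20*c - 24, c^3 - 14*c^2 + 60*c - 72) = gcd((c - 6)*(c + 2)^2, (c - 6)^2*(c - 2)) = c - 6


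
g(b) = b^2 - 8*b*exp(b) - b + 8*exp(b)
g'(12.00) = -15624436.98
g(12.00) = -14322289.64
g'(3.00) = -477.05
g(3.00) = -315.37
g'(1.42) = -45.16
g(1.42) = -13.30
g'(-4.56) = -9.74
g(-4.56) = 25.82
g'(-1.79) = -2.19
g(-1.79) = 8.72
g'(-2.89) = -5.50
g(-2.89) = 12.97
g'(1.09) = -24.76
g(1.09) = -2.04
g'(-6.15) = -13.20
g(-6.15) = 44.09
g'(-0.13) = -0.35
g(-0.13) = 8.08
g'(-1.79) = -2.19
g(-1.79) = 8.72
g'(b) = -8*b*exp(b) + 2*b - 1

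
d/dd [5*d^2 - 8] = 10*d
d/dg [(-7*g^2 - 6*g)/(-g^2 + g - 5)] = (-13*g^2 + 70*g + 30)/(g^4 - 2*g^3 + 11*g^2 - 10*g + 25)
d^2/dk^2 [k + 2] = 0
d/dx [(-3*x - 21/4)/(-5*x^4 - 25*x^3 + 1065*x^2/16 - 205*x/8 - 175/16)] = 24*(-96*x^4 - 544*x^3 - 414*x^2 + 1491*x - 217)/(5*(256*x^8 + 2560*x^7 - 416*x^6 - 31456*x^5 + 59609*x^4 - 29332*x^3 - 8186*x^2 + 5740*x + 1225))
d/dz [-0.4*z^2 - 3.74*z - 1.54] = -0.8*z - 3.74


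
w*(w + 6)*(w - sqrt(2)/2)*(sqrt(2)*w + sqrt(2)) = sqrt(2)*w^4 - w^3 + 7*sqrt(2)*w^3 - 7*w^2 + 6*sqrt(2)*w^2 - 6*w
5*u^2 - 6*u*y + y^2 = (-5*u + y)*(-u + y)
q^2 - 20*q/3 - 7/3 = (q - 7)*(q + 1/3)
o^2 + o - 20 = (o - 4)*(o + 5)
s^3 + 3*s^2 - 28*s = s*(s - 4)*(s + 7)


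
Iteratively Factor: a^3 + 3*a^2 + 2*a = (a)*(a^2 + 3*a + 2) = a*(a + 1)*(a + 2)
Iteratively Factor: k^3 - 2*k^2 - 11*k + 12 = (k + 3)*(k^2 - 5*k + 4) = (k - 1)*(k + 3)*(k - 4)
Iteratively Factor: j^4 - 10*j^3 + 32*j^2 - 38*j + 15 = (j - 5)*(j^3 - 5*j^2 + 7*j - 3) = (j - 5)*(j - 3)*(j^2 - 2*j + 1) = (j - 5)*(j - 3)*(j - 1)*(j - 1)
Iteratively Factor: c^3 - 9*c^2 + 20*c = (c - 5)*(c^2 - 4*c) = (c - 5)*(c - 4)*(c)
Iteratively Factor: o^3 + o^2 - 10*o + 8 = (o - 2)*(o^2 + 3*o - 4) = (o - 2)*(o + 4)*(o - 1)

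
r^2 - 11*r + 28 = (r - 7)*(r - 4)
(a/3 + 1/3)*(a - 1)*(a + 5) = a^3/3 + 5*a^2/3 - a/3 - 5/3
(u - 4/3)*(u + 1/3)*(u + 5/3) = u^3 + 2*u^2/3 - 19*u/9 - 20/27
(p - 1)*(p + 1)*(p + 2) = p^3 + 2*p^2 - p - 2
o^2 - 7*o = o*(o - 7)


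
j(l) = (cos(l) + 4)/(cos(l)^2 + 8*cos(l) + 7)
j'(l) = (2*sin(l)*cos(l) + 8*sin(l))*(cos(l) + 4)/(cos(l)^2 + 8*cos(l) + 7)^2 - sin(l)/(cos(l)^2 + 8*cos(l) + 7) = (cos(l)^2 + 8*cos(l) + 25)*sin(l)/(cos(l)^2 + 8*cos(l) + 7)^2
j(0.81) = 0.36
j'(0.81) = 0.13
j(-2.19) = 1.27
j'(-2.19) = -2.32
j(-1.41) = 0.50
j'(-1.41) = -0.38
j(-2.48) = 2.45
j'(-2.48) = -6.91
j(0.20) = 0.32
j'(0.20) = 0.03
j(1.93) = 0.85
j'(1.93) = 1.12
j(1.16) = 0.42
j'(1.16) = 0.24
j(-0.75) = 0.35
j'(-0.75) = -0.12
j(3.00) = 50.05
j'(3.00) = 704.54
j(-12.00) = 0.33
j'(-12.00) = 0.08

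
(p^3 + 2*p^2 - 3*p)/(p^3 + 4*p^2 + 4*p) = (p^2 + 2*p - 3)/(p^2 + 4*p + 4)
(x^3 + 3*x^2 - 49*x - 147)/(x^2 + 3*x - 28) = (x^2 - 4*x - 21)/(x - 4)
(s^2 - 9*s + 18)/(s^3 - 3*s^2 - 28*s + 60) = (s - 3)/(s^2 + 3*s - 10)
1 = 1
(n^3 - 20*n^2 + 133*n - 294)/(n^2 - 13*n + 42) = n - 7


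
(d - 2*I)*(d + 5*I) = d^2 + 3*I*d + 10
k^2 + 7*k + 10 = (k + 2)*(k + 5)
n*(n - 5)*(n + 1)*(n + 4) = n^4 - 21*n^2 - 20*n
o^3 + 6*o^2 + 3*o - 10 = (o - 1)*(o + 2)*(o + 5)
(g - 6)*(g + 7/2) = g^2 - 5*g/2 - 21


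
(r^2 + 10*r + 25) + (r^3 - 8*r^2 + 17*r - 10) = r^3 - 7*r^2 + 27*r + 15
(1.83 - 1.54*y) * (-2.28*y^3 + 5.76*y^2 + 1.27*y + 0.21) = 3.5112*y^4 - 13.0428*y^3 + 8.585*y^2 + 2.0007*y + 0.3843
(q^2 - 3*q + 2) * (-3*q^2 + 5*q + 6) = -3*q^4 + 14*q^3 - 15*q^2 - 8*q + 12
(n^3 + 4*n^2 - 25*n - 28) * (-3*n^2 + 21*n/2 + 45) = -3*n^5 - 3*n^4/2 + 162*n^3 + 3*n^2/2 - 1419*n - 1260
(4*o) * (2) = 8*o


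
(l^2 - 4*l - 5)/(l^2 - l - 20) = (l + 1)/(l + 4)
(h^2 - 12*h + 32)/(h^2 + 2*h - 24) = (h - 8)/(h + 6)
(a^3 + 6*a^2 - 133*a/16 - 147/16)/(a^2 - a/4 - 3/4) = (4*a^2 + 21*a - 49)/(4*(a - 1))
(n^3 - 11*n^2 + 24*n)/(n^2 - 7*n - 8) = n*(n - 3)/(n + 1)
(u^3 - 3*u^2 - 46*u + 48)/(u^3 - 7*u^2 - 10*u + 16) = (u + 6)/(u + 2)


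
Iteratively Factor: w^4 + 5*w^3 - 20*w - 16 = (w + 1)*(w^3 + 4*w^2 - 4*w - 16) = (w + 1)*(w + 4)*(w^2 - 4) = (w - 2)*(w + 1)*(w + 4)*(w + 2)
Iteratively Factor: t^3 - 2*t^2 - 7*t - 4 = (t + 1)*(t^2 - 3*t - 4) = (t + 1)^2*(t - 4)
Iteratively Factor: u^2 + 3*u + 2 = (u + 1)*(u + 2)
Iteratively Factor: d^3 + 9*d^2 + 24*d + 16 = (d + 4)*(d^2 + 5*d + 4) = (d + 1)*(d + 4)*(d + 4)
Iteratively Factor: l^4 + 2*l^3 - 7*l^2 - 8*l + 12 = (l - 1)*(l^3 + 3*l^2 - 4*l - 12) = (l - 1)*(l + 2)*(l^2 + l - 6) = (l - 2)*(l - 1)*(l + 2)*(l + 3)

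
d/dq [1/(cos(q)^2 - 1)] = 2*cos(q)/sin(q)^3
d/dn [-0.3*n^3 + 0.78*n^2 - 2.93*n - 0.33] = -0.9*n^2 + 1.56*n - 2.93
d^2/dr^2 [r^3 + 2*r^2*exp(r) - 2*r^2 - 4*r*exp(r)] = 2*r^2*exp(r) + 4*r*exp(r) + 6*r - 4*exp(r) - 4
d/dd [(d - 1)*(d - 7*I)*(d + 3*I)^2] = 4*d^3 - 3*d^2*(1 + I) + 2*d*(33 + I) - 33 + 63*I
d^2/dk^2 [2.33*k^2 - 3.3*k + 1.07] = 4.66000000000000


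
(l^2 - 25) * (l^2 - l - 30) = l^4 - l^3 - 55*l^2 + 25*l + 750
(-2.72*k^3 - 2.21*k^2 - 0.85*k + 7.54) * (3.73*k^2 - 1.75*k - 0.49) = -10.1456*k^5 - 3.4833*k^4 + 2.0298*k^3 + 30.6946*k^2 - 12.7785*k - 3.6946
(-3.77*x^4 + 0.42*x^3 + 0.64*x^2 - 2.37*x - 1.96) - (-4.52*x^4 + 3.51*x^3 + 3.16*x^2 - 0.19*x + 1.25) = 0.75*x^4 - 3.09*x^3 - 2.52*x^2 - 2.18*x - 3.21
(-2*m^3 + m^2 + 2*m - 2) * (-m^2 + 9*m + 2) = 2*m^5 - 19*m^4 + 3*m^3 + 22*m^2 - 14*m - 4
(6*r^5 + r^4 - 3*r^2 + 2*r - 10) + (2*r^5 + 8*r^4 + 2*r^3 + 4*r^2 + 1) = 8*r^5 + 9*r^4 + 2*r^3 + r^2 + 2*r - 9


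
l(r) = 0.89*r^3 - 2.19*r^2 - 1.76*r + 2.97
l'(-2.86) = 32.61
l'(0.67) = -3.50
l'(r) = 2.67*r^2 - 4.38*r - 1.76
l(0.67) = 1.08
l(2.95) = 1.57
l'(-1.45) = 10.20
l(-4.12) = -89.19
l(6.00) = 105.81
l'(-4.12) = 61.61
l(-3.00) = -35.49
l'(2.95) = 8.55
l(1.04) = -0.23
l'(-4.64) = 76.05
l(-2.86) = -30.73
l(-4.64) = -124.92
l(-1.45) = -1.80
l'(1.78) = -1.10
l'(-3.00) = 35.41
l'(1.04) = -3.43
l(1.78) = -2.08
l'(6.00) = 68.08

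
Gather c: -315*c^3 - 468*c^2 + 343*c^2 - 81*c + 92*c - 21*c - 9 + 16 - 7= -315*c^3 - 125*c^2 - 10*c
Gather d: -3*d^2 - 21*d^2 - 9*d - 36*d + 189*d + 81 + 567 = -24*d^2 + 144*d + 648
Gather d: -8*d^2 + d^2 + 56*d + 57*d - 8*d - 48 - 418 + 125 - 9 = -7*d^2 + 105*d - 350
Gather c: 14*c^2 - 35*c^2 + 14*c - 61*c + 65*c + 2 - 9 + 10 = -21*c^2 + 18*c + 3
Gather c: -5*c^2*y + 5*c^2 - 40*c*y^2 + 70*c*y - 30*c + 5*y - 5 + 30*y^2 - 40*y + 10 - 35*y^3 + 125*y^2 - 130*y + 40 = c^2*(5 - 5*y) + c*(-40*y^2 + 70*y - 30) - 35*y^3 + 155*y^2 - 165*y + 45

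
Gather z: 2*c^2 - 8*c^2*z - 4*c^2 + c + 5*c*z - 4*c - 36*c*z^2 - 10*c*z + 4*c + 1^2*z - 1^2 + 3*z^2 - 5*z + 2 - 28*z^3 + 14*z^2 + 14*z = -2*c^2 + c - 28*z^3 + z^2*(17 - 36*c) + z*(-8*c^2 - 5*c + 10) + 1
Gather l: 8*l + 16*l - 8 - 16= 24*l - 24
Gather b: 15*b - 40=15*b - 40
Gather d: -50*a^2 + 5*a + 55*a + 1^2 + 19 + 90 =-50*a^2 + 60*a + 110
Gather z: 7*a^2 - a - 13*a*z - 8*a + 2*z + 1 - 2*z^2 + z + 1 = 7*a^2 - 9*a - 2*z^2 + z*(3 - 13*a) + 2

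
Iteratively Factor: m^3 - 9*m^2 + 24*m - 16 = (m - 1)*(m^2 - 8*m + 16) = (m - 4)*(m - 1)*(m - 4)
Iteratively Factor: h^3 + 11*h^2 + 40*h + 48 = (h + 3)*(h^2 + 8*h + 16) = (h + 3)*(h + 4)*(h + 4)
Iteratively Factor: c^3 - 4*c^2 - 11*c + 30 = (c - 5)*(c^2 + c - 6) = (c - 5)*(c - 2)*(c + 3)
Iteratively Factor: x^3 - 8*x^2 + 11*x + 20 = (x - 5)*(x^2 - 3*x - 4) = (x - 5)*(x - 4)*(x + 1)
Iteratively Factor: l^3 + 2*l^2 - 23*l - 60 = (l + 4)*(l^2 - 2*l - 15) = (l + 3)*(l + 4)*(l - 5)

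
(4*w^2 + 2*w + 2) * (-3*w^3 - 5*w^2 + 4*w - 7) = -12*w^5 - 26*w^4 - 30*w^2 - 6*w - 14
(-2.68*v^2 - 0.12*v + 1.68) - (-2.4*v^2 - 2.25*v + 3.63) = -0.28*v^2 + 2.13*v - 1.95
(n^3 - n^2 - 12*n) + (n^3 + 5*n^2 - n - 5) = 2*n^3 + 4*n^2 - 13*n - 5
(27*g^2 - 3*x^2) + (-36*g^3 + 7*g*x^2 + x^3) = -36*g^3 + 27*g^2 + 7*g*x^2 + x^3 - 3*x^2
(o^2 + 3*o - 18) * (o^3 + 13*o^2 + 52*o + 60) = o^5 + 16*o^4 + 73*o^3 - 18*o^2 - 756*o - 1080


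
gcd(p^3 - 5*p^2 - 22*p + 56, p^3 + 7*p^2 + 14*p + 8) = p + 4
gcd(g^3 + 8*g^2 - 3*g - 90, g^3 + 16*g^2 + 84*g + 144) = g + 6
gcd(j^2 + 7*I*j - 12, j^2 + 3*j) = 1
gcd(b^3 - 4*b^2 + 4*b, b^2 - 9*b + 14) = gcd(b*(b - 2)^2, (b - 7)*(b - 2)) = b - 2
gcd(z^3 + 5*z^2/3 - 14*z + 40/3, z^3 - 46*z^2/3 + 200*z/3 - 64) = z - 4/3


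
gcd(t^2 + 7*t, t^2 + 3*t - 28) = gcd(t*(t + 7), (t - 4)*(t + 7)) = t + 7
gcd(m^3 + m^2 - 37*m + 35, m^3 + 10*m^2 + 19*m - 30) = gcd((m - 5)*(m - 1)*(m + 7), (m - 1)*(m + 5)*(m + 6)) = m - 1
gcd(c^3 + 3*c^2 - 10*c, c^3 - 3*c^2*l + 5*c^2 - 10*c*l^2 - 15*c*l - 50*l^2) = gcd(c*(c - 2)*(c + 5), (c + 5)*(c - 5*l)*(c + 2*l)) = c + 5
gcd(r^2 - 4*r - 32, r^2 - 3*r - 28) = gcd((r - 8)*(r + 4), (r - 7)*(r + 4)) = r + 4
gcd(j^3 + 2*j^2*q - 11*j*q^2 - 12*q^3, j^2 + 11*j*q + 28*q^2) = j + 4*q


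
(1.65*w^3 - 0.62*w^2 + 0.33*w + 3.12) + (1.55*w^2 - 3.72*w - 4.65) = 1.65*w^3 + 0.93*w^2 - 3.39*w - 1.53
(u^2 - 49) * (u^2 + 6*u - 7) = u^4 + 6*u^3 - 56*u^2 - 294*u + 343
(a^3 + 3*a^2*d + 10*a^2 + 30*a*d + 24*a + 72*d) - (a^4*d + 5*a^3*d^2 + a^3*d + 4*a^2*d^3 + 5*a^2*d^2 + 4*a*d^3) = -a^4*d - 5*a^3*d^2 - a^3*d + a^3 - 4*a^2*d^3 - 5*a^2*d^2 + 3*a^2*d + 10*a^2 - 4*a*d^3 + 30*a*d + 24*a + 72*d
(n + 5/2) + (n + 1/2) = 2*n + 3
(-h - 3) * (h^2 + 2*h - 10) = -h^3 - 5*h^2 + 4*h + 30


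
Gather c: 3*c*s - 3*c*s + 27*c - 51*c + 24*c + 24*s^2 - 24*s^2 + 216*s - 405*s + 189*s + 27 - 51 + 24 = 0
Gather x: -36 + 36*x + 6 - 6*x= 30*x - 30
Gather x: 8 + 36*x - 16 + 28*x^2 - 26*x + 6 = 28*x^2 + 10*x - 2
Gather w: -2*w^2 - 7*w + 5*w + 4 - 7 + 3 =-2*w^2 - 2*w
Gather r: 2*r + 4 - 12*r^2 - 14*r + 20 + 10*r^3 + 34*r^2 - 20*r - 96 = 10*r^3 + 22*r^2 - 32*r - 72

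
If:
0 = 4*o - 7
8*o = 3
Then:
No Solution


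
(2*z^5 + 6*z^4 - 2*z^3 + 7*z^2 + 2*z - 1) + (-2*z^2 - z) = 2*z^5 + 6*z^4 - 2*z^3 + 5*z^2 + z - 1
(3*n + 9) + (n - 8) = 4*n + 1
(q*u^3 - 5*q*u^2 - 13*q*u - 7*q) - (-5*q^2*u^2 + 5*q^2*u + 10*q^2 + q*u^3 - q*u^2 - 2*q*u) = 5*q^2*u^2 - 5*q^2*u - 10*q^2 - 4*q*u^2 - 11*q*u - 7*q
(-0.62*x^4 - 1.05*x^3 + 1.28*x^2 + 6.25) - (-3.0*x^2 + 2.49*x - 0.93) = -0.62*x^4 - 1.05*x^3 + 4.28*x^2 - 2.49*x + 7.18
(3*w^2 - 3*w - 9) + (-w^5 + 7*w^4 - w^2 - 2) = -w^5 + 7*w^4 + 2*w^2 - 3*w - 11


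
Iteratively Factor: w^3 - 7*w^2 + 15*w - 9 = (w - 1)*(w^2 - 6*w + 9) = (w - 3)*(w - 1)*(w - 3)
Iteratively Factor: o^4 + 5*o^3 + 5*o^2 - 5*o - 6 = (o + 3)*(o^3 + 2*o^2 - o - 2) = (o + 1)*(o + 3)*(o^2 + o - 2) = (o - 1)*(o + 1)*(o + 3)*(o + 2)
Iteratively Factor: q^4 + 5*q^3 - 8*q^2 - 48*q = (q)*(q^3 + 5*q^2 - 8*q - 48) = q*(q - 3)*(q^2 + 8*q + 16) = q*(q - 3)*(q + 4)*(q + 4)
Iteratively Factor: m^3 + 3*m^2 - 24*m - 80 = (m - 5)*(m^2 + 8*m + 16) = (m - 5)*(m + 4)*(m + 4)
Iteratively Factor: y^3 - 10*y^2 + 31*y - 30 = (y - 2)*(y^2 - 8*y + 15) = (y - 5)*(y - 2)*(y - 3)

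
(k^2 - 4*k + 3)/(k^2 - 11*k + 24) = (k - 1)/(k - 8)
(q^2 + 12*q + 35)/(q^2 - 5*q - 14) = (q^2 + 12*q + 35)/(q^2 - 5*q - 14)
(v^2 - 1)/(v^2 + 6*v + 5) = (v - 1)/(v + 5)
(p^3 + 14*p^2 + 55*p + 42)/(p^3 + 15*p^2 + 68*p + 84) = (p + 1)/(p + 2)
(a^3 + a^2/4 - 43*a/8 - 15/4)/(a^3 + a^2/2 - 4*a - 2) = (8*a^2 - 14*a - 15)/(4*(2*a^2 - 3*a - 2))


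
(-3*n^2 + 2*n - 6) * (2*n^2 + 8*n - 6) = -6*n^4 - 20*n^3 + 22*n^2 - 60*n + 36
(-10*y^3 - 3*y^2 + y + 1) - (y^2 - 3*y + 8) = -10*y^3 - 4*y^2 + 4*y - 7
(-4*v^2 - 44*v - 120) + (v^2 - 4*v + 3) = -3*v^2 - 48*v - 117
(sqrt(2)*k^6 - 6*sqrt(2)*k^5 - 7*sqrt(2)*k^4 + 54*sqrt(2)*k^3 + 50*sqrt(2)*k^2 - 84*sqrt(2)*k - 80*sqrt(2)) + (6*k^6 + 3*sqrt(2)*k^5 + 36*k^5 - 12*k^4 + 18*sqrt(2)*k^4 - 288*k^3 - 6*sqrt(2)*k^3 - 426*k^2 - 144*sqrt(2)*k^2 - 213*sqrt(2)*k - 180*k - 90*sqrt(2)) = sqrt(2)*k^6 + 6*k^6 - 3*sqrt(2)*k^5 + 36*k^5 - 12*k^4 + 11*sqrt(2)*k^4 - 288*k^3 + 48*sqrt(2)*k^3 - 426*k^2 - 94*sqrt(2)*k^2 - 297*sqrt(2)*k - 180*k - 170*sqrt(2)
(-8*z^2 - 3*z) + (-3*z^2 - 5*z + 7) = -11*z^2 - 8*z + 7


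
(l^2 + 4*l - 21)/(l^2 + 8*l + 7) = (l - 3)/(l + 1)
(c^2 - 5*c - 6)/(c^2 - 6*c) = (c + 1)/c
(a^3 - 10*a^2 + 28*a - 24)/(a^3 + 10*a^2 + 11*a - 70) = (a^2 - 8*a + 12)/(a^2 + 12*a + 35)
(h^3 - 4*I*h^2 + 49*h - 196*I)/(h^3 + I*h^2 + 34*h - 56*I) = (h - 7*I)/(h - 2*I)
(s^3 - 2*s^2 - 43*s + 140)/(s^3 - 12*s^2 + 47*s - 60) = (s + 7)/(s - 3)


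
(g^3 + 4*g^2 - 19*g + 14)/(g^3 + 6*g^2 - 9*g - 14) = (g - 1)/(g + 1)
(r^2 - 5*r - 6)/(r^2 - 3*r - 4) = (r - 6)/(r - 4)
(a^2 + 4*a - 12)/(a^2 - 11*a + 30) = (a^2 + 4*a - 12)/(a^2 - 11*a + 30)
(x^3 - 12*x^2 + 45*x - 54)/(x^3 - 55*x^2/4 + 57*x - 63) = 4*(x^2 - 6*x + 9)/(4*x^2 - 31*x + 42)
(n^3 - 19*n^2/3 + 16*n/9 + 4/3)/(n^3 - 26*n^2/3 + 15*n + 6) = (n - 2/3)/(n - 3)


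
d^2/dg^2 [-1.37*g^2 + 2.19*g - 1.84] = -2.74000000000000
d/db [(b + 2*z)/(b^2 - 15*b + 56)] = (b^2 - 15*b - (b + 2*z)*(2*b - 15) + 56)/(b^2 - 15*b + 56)^2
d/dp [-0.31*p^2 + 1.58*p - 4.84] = 1.58 - 0.62*p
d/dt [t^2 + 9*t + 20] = 2*t + 9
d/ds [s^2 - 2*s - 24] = 2*s - 2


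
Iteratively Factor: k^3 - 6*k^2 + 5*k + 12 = (k + 1)*(k^2 - 7*k + 12) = (k - 4)*(k + 1)*(k - 3)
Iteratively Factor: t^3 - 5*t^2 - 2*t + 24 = (t - 4)*(t^2 - t - 6) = (t - 4)*(t - 3)*(t + 2)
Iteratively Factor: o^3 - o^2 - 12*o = (o - 4)*(o^2 + 3*o) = o*(o - 4)*(o + 3)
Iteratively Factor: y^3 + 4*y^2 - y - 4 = (y + 1)*(y^2 + 3*y - 4) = (y + 1)*(y + 4)*(y - 1)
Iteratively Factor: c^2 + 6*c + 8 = (c + 4)*(c + 2)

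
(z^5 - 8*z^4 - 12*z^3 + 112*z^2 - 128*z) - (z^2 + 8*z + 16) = z^5 - 8*z^4 - 12*z^3 + 111*z^2 - 136*z - 16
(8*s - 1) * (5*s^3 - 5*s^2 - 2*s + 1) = 40*s^4 - 45*s^3 - 11*s^2 + 10*s - 1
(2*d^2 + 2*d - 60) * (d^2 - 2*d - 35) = 2*d^4 - 2*d^3 - 134*d^2 + 50*d + 2100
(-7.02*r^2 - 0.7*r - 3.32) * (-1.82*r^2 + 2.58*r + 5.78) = 12.7764*r^4 - 16.8376*r^3 - 36.3392*r^2 - 12.6116*r - 19.1896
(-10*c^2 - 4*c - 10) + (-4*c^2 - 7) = -14*c^2 - 4*c - 17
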